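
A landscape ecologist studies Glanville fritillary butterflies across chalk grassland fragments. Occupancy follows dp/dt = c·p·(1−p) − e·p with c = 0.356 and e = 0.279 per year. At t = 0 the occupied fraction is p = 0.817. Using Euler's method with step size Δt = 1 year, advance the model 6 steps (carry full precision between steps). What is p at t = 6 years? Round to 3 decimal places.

Update rule: p ← p + [c·p·(1−p) − e·p]·Δt with Δt = 1.
step 1: Δp = -0.17472, p = 0.64228
step 2: Δp = -0.09740, p = 0.54488
step 3: Δp = -0.06374, p = 0.48114
step 4: Δp = -0.04536, p = 0.43578
step 5: Δp = -0.03405, p = 0.40173
step 6: Δp = -0.02652, p = 0.37521

0.375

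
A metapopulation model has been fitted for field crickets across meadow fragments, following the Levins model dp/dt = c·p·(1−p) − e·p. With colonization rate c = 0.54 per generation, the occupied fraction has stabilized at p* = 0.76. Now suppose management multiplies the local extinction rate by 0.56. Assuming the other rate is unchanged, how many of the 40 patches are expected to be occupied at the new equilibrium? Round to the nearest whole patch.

35

Balance c(1−p*) = e gives e = 0.54×(1 − 0.76000) = 0.12960.
New p* = 1 − e/c = 1 − 0.07258/0.54000 = 0.86559.
Expected occupied = 40 × 0.86559 = 34.62 ≈ 35.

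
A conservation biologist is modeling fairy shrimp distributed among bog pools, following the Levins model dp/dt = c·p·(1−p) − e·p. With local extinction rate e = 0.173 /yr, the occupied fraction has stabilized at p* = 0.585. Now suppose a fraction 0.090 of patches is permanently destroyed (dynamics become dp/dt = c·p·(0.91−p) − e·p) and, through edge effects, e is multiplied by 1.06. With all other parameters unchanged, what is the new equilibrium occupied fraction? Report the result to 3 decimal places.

Balance c(1−p*) = e gives c = e/(1 − 0.58500) = 0.173/0.41500 = 0.41687.
New p* = 0.91 − e/c = 0.91 − 0.18338/0.41687 = 0.47010.

0.470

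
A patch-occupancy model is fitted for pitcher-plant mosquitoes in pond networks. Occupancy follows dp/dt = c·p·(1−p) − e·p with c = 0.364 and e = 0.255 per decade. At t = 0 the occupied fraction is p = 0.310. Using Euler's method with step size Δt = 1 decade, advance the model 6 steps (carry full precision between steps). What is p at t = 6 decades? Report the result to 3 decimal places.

Update rule: p ← p + [c·p·(1−p) − e·p]·Δt with Δt = 1.
t = 1: p = 0.31000 + (-0.00119) = 0.30881
t = 2: p = 0.30881 + (-0.00105) = 0.30776
t = 3: p = 0.30776 + (-0.00093) = 0.30683
t = 4: p = 0.30683 + (-0.00082) = 0.30600
t = 5: p = 0.30600 + (-0.00073) = 0.30527
t = 6: p = 0.30527 + (-0.00065) = 0.30463

0.305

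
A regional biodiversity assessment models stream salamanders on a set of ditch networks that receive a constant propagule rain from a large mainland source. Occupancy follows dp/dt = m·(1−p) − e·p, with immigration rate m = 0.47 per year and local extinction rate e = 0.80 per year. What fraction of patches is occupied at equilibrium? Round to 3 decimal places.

0.370

Setting dp/dt = 0: m − m·p* = e·p*, so m = (m+e)·p*.
p* = m/(m+e) = 0.47/(0.47+0.80) = 0.47/1.2700 = 0.3701.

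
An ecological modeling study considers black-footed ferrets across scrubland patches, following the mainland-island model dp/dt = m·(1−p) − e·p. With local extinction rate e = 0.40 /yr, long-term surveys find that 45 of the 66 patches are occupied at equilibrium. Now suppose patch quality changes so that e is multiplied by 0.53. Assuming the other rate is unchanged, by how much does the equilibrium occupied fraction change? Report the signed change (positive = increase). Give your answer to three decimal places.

0.120

Observed p* = 45/66 = 0.68182.
Balance m(1−p*) = e·p* gives m = e·p*/(1−p*) = 0.40×0.68182/0.31818 = 0.85715.
New p* = m/(m+e) = 0.85715/(0.85715+0.21200) = 0.80171.
Δp* = 0.80171 − 0.68182 = +0.11989.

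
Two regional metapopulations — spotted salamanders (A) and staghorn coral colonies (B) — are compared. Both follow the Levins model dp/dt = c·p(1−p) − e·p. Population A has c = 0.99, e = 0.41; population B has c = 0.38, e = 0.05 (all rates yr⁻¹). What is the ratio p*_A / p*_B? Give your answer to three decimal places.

A: p*_A = 1 − 0.41/0.99 = 0.5859.
B: p*_B = 1 − 0.05/0.38 = 0.8684.
p*_A / p*_B = 0.5859/0.8684 = 0.6746.

0.675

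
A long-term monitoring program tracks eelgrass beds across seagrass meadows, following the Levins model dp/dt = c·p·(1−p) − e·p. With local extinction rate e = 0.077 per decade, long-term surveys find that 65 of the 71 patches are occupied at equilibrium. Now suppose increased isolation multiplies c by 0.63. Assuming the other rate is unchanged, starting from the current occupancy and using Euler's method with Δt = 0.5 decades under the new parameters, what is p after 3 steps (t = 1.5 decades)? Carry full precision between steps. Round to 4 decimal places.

0.8860

Observed p* = 65/71 = 0.91549.
Balance c(1−p*) = e gives c = e/(1 − 0.91549) = 0.077/0.08451 = 0.91117.
Starting from p₀ = 0.91549; update p ← p + (dp/dt)·Δt with the new parameters.
step 1: Δp = -0.01304, p = 0.90245
step 2: Δp = -0.00948, p = 0.89297
step 3: Δp = -0.00695, p = 0.88603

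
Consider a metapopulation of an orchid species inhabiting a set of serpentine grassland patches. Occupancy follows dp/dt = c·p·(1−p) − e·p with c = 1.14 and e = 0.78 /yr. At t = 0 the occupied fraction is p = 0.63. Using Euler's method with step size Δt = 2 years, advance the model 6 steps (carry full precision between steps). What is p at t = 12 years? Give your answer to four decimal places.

Update rule: p ← p + [c·p·(1−p) − e·p]·Δt with Δt = 2.
  1  |  dp/dt·Δt = -0.451332  |  p_1 = 0.178668
  2  |  dp/dt·Δt = +0.055858  |  p_2 = 0.234526
  3  |  dp/dt·Δt = +0.043453  |  p_3 = 0.277979
  4  |  dp/dt·Δt = +0.023964  |  p_4 = 0.301943
  5  |  dp/dt·Δt = +0.009532  |  p_5 = 0.311475
  6  |  dp/dt·Δt = +0.003064  |  p_6 = 0.314539

0.3145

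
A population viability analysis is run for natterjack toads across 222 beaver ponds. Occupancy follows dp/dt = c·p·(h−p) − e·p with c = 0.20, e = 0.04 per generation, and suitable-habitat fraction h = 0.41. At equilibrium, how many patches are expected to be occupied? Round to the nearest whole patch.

p* = h − e/c = 0.41 − 0.2000 = 0.2100.
Expected occupied patches = N × p* = 222 × 0.2100 = 46.62 ≈ 47.

47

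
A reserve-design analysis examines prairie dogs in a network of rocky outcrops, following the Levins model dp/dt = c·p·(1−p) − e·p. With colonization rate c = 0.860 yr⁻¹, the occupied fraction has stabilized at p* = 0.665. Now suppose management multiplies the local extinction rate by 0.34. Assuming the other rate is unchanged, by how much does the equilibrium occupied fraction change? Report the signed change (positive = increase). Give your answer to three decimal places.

0.221

Balance c(1−p*) = e gives e = 0.860×(1 − 0.66500) = 0.28810.
New p* = 1 − e/c = 1 − 0.09795/0.86000 = 0.88610.
Δp* = 0.88610 − 0.66500 = +0.22110.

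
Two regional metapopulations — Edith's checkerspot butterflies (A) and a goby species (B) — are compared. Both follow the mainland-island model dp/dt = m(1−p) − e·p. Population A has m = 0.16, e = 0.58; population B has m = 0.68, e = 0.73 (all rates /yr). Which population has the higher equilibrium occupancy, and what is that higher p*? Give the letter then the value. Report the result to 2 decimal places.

B, 0.48

A: p*_A = m/(m+e) = 0.16/0.7400 = 0.2162.
B: p*_B = 0.68/1.4100 = 0.4823.
B is higher at 0.4823.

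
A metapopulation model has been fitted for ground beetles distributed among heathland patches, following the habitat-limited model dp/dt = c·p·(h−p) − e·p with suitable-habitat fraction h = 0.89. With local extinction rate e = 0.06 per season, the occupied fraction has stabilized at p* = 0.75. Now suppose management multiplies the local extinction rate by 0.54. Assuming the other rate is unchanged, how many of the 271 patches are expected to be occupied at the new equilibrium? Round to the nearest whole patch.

221

Balance c(h−p*) = e gives c = e/(0.89 − 0.75000) = 0.06/0.14000 = 0.42857.
New p* = 0.89 − e/c = 0.89 − 0.03240/0.42857 = 0.81440.
Expected occupied = 271 × 0.81440 = 220.70 ≈ 221.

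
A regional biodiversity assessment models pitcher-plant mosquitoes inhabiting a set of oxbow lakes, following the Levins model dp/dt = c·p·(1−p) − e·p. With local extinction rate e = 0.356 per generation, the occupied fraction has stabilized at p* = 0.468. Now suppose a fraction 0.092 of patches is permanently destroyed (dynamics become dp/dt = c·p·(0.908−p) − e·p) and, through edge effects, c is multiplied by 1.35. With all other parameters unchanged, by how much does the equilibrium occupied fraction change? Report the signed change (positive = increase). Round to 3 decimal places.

0.046

Balance c(1−p*) = e gives c = e/(1 − 0.46800) = 0.356/0.53200 = 0.66917.
New p* = 0.908 − e/c = 0.908 − 0.35600/0.90338 = 0.51392.
Δp* = 0.51392 − 0.46800 = +0.04592.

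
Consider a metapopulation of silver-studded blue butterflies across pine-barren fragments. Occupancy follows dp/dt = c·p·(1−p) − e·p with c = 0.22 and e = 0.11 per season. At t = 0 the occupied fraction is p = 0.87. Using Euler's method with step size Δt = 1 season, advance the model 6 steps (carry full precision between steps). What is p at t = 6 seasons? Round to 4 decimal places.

Update rule: p ← p + [c·p·(1−p) − e·p]·Δt with Δt = 1.
step 1: Δp = -0.07082, p = 0.79918
step 2: Δp = -0.05260, p = 0.74658
step 3: Δp = -0.04050, p = 0.70608
step 4: Δp = -0.03201, p = 0.67407
step 5: Δp = -0.02581, p = 0.64825
step 6: Δp = -0.02114, p = 0.62711

0.6271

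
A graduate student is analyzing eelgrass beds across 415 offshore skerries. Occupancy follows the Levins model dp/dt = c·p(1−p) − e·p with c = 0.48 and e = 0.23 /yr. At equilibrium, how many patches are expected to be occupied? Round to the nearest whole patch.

216

p* = 1 − e/c = 1 − 0.23/0.48 = 0.5208.
Expected occupied patches = N × p* = 415 × 0.5208 = 216.15 ≈ 216.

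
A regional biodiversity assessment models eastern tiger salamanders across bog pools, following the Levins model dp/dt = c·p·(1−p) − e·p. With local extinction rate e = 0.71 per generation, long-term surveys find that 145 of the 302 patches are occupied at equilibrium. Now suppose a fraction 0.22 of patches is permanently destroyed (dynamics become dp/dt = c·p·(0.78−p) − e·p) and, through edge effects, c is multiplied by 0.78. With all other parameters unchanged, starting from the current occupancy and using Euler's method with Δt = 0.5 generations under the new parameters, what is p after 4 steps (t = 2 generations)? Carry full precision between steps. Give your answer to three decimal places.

0.264

Observed p* = 145/302 = 0.48013.
Balance c(1−p*) = e gives c = e/(1 − 0.48013) = 0.71/0.51987 = 1.36573.
Starting from p₀ = 0.48013; update p ← p + (dp/dt)·Δt with the new parameters.
p: 0.48013 → 0.38637  (Δp = -0.09376)
p: 0.38637 → 0.33022  (Δp = -0.05616)
p: 0.33022 → 0.29210  (Δp = -0.03812)
p: 0.29210 → 0.26431  (Δp = -0.02779)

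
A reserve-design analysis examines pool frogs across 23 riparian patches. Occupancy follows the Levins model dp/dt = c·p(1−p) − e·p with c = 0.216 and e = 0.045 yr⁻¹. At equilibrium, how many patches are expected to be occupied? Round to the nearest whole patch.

p* = 1 − e/c = 1 − 0.045/0.216 = 0.7917.
Expected occupied patches = N × p* = 23 × 0.7917 = 18.21 ≈ 18.

18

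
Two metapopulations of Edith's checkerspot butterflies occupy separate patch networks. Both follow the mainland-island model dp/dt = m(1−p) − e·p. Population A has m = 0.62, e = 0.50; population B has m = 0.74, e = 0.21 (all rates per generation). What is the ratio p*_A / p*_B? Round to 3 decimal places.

0.711

A: p*_A = m/(m+e) = 0.62/1.1200 = 0.5536.
B: p*_B = 0.74/0.9500 = 0.7789.
p*_A / p*_B = 0.5536/0.7789 = 0.7107.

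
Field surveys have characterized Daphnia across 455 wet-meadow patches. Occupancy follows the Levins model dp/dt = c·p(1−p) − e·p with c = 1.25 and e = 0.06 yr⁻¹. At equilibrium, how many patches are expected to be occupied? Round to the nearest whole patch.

p* = 1 − e/c = 1 − 0.06/1.25 = 0.9520.
Expected occupied patches = N × p* = 455 × 0.9520 = 433.16 ≈ 433.

433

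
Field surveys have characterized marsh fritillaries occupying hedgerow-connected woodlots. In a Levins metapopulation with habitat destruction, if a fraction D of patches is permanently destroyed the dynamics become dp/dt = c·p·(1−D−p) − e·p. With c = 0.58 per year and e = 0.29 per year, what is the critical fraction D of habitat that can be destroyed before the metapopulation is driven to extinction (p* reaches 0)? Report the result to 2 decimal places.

0.50

The nontrivial equilibrium is p* = (1−D) − e/c; extinction occurs when this hits zero.
So D_crit = 1 − e/c = 1 − 0.29/0.58 = 1 − 0.5000 = 0.5000.
This equals the undisturbed p*, a classic result of Lande's extension.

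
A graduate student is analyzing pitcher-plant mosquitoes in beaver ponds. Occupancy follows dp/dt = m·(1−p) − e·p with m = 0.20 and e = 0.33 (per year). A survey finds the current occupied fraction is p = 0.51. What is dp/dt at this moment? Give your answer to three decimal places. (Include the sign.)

Colonization term: m·(1−p) = 0.20×0.4900 = 0.09800.
Extinction term: e·p = 0.16830.
dp/dt = 0.09800 − 0.16830 = -0.07030.

-0.070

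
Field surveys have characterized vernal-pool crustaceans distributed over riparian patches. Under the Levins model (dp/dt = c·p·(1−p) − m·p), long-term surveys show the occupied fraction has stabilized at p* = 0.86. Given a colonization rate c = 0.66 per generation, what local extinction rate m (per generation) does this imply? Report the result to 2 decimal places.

0.09

At equilibrium c(1−p*) = m.
m = 0.66 × (1 − 0.86) = 0.66 × 0.1400 = 0.0924.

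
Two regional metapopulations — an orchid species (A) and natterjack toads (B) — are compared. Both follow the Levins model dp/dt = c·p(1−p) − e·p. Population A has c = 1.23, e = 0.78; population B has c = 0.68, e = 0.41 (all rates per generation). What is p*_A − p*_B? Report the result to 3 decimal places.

-0.031

A: p*_A = 1 − 0.78/1.23 = 0.3659.
B: p*_B = 1 − 0.41/0.68 = 0.3971.
p*_A − p*_B = 0.3659 − 0.3971 = -0.0312.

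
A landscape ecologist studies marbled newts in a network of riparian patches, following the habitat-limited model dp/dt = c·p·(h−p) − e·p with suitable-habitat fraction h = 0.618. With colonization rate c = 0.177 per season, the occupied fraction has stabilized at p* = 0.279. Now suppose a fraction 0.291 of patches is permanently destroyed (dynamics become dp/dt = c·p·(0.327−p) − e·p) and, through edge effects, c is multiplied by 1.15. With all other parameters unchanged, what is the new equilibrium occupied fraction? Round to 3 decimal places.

Balance c(h−p*) = e gives e = 0.177×(0.618 − 0.27900) = 0.06000.
New p* = 0.327 − e/c = 0.327 − 0.06000/0.20355 = 0.03223.

0.032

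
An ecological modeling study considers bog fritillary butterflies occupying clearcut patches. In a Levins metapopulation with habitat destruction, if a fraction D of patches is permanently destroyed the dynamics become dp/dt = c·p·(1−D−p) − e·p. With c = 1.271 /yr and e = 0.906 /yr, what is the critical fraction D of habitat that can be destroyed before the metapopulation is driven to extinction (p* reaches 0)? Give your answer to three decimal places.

The nontrivial equilibrium is p* = (1−D) − e/c; extinction occurs when this hits zero.
So D_crit = 1 − e/c = 1 − 0.906/1.271 = 1 − 0.7128 = 0.2872.
This equals the undisturbed p*, a classic result of Lande's extension.

0.287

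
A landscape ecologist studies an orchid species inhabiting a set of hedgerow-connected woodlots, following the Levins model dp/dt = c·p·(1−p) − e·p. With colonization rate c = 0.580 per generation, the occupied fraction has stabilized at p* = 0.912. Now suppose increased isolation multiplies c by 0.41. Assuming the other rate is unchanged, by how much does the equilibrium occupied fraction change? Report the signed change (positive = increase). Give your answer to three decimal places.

Balance c(1−p*) = e gives e = 0.580×(1 − 0.91200) = 0.05104.
New p* = 1 − e/c = 1 − 0.05104/0.23780 = 0.78537.
Δp* = 0.78537 − 0.91200 = -0.12663.

-0.127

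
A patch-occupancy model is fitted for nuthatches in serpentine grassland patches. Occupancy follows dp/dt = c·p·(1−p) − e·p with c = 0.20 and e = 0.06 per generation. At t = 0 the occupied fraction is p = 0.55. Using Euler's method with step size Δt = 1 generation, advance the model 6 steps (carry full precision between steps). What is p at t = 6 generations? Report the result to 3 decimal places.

Update rule: p ← p + [c·p·(1−p) − e·p]·Δt with Δt = 1.
step 1: Δp = +0.01650, p = 0.56650
step 2: Δp = +0.01513, p = 0.58163
step 3: Δp = +0.01377, p = 0.59540
step 4: Δp = +0.01246, p = 0.60785
step 5: Δp = +0.01120, p = 0.61905
step 6: Δp = +0.01002, p = 0.62908

0.629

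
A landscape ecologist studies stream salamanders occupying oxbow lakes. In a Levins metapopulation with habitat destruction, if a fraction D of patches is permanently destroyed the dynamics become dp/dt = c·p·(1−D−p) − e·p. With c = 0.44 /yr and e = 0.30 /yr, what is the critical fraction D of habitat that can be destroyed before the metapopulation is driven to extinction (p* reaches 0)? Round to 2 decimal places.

The nontrivial equilibrium is p* = (1−D) − e/c; extinction occurs when this hits zero.
So D_crit = 1 − e/c = 1 − 0.30/0.44 = 1 − 0.6818 = 0.3182.
Note this equals the original equilibrium occupancy — the Levins extinction-debt result.

0.32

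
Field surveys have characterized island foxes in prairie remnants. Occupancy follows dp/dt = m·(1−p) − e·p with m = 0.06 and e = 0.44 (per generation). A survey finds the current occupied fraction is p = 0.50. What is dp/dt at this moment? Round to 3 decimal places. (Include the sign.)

Colonization term: m·(1−p) = 0.06×0.5000 = 0.03000.
Extinction term: e·p = 0.22000.
dp/dt = 0.03000 − 0.22000 = -0.19000.

-0.190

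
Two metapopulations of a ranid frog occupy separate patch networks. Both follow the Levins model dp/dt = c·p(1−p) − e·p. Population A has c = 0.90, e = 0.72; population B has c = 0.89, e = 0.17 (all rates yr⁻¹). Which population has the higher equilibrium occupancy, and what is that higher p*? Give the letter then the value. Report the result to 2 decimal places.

A: p*_A = 1 − 0.72/0.90 = 0.2000.
B: p*_B = 1 − 0.17/0.89 = 0.8090.
B is higher at 0.8090.

B, 0.81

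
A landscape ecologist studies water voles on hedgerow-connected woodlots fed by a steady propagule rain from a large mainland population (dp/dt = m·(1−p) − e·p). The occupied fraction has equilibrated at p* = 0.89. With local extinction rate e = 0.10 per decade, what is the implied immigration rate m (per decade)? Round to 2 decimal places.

At equilibrium m(1−p*) = e·p*, so m = e·p*/(1−p*).
m = 0.10 × 0.89 / 0.1100 = 0.0890/0.1100 = 0.8091.

0.81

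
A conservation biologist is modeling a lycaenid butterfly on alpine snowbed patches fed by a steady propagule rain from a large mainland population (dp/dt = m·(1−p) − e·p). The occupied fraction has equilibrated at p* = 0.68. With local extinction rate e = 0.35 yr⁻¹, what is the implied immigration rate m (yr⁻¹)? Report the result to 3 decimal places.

At equilibrium m(1−p*) = e·p*, so m = e·p*/(1−p*).
m = 0.35 × 0.68 / 0.3200 = 0.2380/0.3200 = 0.7438.

0.744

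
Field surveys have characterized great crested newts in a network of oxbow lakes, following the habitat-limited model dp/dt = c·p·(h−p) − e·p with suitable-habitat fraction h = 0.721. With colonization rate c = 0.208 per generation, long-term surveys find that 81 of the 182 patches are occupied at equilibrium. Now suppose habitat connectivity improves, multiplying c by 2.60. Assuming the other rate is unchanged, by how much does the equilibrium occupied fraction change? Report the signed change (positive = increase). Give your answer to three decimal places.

0.170

Observed p* = 81/182 = 0.44505.
Balance c(h−p*) = e gives e = 0.208×(0.721 − 0.44505) = 0.05740.
New p* = 0.721 − e/c = 0.721 − 0.05740/0.54080 = 0.61486.
Δp* = 0.61486 − 0.44505 = +0.16981.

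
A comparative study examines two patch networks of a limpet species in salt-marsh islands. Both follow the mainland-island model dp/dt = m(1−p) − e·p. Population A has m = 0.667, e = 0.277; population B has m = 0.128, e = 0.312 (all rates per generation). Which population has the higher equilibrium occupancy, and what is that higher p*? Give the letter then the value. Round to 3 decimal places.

A: p*_A = m/(m+e) = 0.667/0.9440 = 0.7066.
B: p*_B = 0.128/0.4400 = 0.2909.
A is higher at 0.7066.

A, 0.707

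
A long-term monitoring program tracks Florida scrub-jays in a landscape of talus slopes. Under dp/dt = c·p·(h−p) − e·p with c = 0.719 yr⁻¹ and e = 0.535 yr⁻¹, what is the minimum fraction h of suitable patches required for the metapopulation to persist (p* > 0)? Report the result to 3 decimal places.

0.744

p* = h − e/c is positive only when h > e/c.
h_min = e/c = 0.535/0.719 = 0.7441.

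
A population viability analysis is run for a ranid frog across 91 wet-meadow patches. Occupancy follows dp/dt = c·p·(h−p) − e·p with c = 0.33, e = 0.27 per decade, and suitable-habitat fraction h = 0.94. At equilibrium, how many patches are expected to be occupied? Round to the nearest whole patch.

11

p* = h − e/c = 0.94 − 0.8182 = 0.1218.
Expected occupied patches = N × p* = 91 × 0.1218 = 11.09 ≈ 11.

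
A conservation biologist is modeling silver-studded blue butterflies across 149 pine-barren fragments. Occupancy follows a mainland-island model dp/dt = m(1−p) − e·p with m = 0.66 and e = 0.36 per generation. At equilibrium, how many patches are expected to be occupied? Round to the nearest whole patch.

96

p* = m/(m+e) = 0.66/1.0200 = 0.6471.
Expected occupied patches = N × p* = 149 × 0.6471 = 96.41 ≈ 96.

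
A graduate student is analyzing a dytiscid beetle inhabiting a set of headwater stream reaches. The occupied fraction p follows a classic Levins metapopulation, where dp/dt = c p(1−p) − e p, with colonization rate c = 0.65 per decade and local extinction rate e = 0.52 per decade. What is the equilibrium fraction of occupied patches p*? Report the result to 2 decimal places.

Setting dp/dt = 0 and dividing through by p* gives c·(1−p*) = e.
So p* = 1 − e/c = 1 − 0.52/0.65 = 1 − 0.8000 = 0.2000.

0.20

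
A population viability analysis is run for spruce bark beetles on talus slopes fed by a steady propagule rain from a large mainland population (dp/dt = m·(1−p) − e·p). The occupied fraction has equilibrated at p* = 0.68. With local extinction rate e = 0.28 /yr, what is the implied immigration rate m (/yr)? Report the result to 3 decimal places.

0.595

At equilibrium m(1−p*) = e·p*, so m = e·p*/(1−p*).
m = 0.28 × 0.68 / 0.3200 = 0.1904/0.3200 = 0.5950.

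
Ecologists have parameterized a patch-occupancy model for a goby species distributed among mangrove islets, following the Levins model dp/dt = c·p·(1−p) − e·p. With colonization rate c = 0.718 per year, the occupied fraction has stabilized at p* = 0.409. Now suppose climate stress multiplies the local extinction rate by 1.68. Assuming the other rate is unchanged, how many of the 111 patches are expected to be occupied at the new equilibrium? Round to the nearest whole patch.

1

Balance c(1−p*) = e gives e = 0.718×(1 − 0.40900) = 0.42434.
New p* = 1 − e/c = 1 − 0.71289/0.71800 = 0.00712.
Expected occupied = 111 × 0.00712 = 0.79 ≈ 1.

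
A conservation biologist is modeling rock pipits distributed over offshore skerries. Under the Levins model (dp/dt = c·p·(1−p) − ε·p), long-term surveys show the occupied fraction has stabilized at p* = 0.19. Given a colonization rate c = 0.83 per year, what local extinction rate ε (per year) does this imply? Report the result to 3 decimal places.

0.672

At equilibrium c(1−p*) = ε.
ε = 0.83 × (1 − 0.19) = 0.83 × 0.8100 = 0.6723.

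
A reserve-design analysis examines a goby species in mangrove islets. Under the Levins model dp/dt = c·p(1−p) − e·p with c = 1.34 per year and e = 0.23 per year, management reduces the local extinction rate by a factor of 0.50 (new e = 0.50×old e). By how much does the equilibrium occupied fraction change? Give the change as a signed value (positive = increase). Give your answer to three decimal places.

0.086

Before: p* = 1 − 0.23/1.34 = 0.8284.
After the change, c = 1.34, e = 0.115, so p* = 1 − 0.115/1.34 = 0.9142.
Δp* = 0.9142 − 0.8284 = +0.0858.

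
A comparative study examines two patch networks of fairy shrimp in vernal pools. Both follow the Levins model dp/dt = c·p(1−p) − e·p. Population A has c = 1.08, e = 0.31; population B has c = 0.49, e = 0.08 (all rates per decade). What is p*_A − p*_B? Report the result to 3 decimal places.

-0.124

A: p*_A = 1 − 0.31/1.08 = 0.7130.
B: p*_B = 1 − 0.08/0.49 = 0.8367.
p*_A − p*_B = 0.7130 − 0.8367 = -0.1238.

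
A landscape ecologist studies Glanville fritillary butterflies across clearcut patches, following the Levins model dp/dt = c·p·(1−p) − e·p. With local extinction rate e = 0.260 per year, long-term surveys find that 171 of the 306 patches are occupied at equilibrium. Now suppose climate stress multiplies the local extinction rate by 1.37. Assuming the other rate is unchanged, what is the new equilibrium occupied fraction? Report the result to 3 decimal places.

0.396

Observed p* = 171/306 = 0.55882.
Balance c(1−p*) = e gives c = e/(1 − 0.55882) = 0.260/0.44118 = 0.58933.
New p* = 1 − e/c = 1 − 0.35620/0.58933 = 0.39558.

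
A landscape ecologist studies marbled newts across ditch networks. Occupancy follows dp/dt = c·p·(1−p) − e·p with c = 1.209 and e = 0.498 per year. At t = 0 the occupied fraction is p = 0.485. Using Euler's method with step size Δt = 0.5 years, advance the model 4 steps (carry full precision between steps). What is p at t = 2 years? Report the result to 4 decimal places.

Update rule: p ← p + [c·p·(1−p) − e·p]·Δt with Δt = 0.5.
t = 0.5: p = 0.48500 + (+0.03022) = 0.51522
t = 1: p = 0.51522 + (+0.02269) = 0.53792
t = 1.5: p = 0.53792 + (+0.01631) = 0.55423
t = 2: p = 0.55423 + (+0.01134) = 0.56558

0.5656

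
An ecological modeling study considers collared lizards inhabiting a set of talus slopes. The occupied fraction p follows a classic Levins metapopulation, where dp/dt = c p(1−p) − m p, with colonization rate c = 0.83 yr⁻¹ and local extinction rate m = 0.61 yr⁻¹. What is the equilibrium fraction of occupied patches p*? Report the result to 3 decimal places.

0.265

At equilibrium, colonization balances extinction: c·p*·(1−p*) = m·p*.
So p* = 1 − m/c = 1 − 0.61/0.83 = 1 − 0.7349 = 0.2651.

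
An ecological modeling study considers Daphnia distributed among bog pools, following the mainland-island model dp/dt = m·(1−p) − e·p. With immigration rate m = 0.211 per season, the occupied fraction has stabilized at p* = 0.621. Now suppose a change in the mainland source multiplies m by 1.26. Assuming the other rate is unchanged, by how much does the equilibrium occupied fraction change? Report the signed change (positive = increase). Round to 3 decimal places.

Balance m(1−p*) = e·p* gives e = m(1−p*)/p* = 0.211×0.37900/0.62100 = 0.12877.
New p* = m/(m+e) = 0.26586/(0.26586+0.12877) = 0.67369.
Δp* = 0.67369 − 0.62100 = +0.05269.

0.053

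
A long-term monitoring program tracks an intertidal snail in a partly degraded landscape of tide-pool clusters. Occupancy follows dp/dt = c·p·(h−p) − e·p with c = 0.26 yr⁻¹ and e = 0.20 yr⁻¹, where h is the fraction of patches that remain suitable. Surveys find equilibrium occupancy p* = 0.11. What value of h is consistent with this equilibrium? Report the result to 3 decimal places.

0.879

At equilibrium c(h−p*) = e, so h = p* + e/c.
h = 0.11 + 0.20/0.26 = 0.11 + 0.7692 = 0.8792.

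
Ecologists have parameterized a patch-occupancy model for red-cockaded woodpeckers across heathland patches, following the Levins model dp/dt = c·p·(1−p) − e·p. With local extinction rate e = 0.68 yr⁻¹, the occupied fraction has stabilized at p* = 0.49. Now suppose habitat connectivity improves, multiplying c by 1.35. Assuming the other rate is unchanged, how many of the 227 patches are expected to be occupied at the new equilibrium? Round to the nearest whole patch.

141

Balance c(1−p*) = e gives c = e/(1 − 0.49000) = 0.68/0.51000 = 1.33333.
New p* = 1 − e/c = 1 − 0.68000/1.80000 = 0.62222.
Expected occupied = 227 × 0.62222 = 141.24 ≈ 141.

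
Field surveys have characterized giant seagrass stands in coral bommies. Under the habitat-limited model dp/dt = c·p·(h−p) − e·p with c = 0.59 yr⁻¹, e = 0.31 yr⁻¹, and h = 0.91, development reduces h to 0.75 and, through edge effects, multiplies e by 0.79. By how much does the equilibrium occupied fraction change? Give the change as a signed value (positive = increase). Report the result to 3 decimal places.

Before: p* = h − e/c = 0.91 − 0.31/0.59 = 0.91 − 0.5254 = 0.3846.
After: c = 0.59, e = 0.2449, h = 0.75; p* = 0.75 − 0.2449/0.59 = 0.3349.
Δp* = 0.3349 − 0.3846 = -0.0497.

-0.050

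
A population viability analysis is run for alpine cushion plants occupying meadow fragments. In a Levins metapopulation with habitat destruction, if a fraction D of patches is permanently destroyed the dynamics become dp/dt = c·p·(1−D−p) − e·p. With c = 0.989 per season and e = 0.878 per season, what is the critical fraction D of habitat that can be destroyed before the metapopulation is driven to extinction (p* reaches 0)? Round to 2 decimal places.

The nontrivial equilibrium is p* = (1−D) − e/c; extinction occurs when this hits zero.
So D_crit = 1 − e/c = 1 − 0.878/0.989 = 1 − 0.8878 = 0.1122.
Note this equals the original equilibrium occupancy — the Levins extinction-debt result.

0.11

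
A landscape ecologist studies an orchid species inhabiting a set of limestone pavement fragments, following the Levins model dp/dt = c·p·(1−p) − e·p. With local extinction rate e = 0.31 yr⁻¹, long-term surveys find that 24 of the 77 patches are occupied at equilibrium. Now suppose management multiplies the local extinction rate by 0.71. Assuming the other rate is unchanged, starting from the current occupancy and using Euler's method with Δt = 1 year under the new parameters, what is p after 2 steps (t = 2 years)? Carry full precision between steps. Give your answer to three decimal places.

Observed p* = 24/77 = 0.31169.
Balance c(1−p*) = e gives c = e/(1 − 0.31169) = 0.31/0.68831 = 0.45038.
Starting from p₀ = 0.31169; update p ← p + (dp/dt)·Δt with the new parameters.
t = 1: p = 0.31169 + (+0.02802) = 0.33971
t = 2: p = 0.33971 + (+0.02625) = 0.36596

0.366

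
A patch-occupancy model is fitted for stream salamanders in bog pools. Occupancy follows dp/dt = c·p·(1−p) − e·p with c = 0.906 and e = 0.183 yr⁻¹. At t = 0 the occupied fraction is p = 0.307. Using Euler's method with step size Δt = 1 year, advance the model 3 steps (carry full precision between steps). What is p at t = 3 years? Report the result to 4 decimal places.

Update rule: p ← p + [c·p·(1−p) − e·p]·Δt with Δt = 1.
t = 1: p = 0.30700 + (+0.13657) = 0.44357
t = 2: p = 0.44357 + (+0.14244) = 0.58601
t = 3: p = 0.58601 + (+0.11256) = 0.69857

0.6986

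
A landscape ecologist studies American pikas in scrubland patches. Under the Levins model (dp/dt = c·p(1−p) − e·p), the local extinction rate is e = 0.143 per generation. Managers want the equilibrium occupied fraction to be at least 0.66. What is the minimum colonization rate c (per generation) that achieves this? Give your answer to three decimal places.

0.421

p* = 1 − e/c ≥ 0.66 requires e/c ≤ 0.3400, i.e. c ≥ e/0.3400.
c_min = 0.143/0.3400 = 0.4206.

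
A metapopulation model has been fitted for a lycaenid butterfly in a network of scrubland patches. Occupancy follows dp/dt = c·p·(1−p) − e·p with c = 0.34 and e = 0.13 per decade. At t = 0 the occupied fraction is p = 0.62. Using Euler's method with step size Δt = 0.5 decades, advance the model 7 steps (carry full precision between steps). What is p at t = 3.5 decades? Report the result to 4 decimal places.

0.6187

Update rule: p ← p + [c·p·(1−p) − e·p]·Δt with Δt = 0.5.
p: 0.62000 → 0.61975  (Δp = -0.00025)
p: 0.61975 → 0.61953  (Δp = -0.00022)
p: 0.61953 → 0.61933  (Δp = -0.00020)
p: 0.61933 → 0.61915  (Δp = -0.00018)
p: 0.61915 → 0.61900  (Δp = -0.00016)
p: 0.61900 → 0.61885  (Δp = -0.00014)
p: 0.61885 → 0.61873  (Δp = -0.00013)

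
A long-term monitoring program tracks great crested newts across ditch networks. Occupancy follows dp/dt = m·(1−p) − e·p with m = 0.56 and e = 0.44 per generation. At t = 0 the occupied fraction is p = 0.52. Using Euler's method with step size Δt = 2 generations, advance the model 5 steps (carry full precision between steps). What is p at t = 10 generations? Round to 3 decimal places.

Update rule: p ← p + [m·(1−p) − e·p]·Δt with Δt = 2.
  1  |  dp/dt·Δt = +0.080000  |  p_1 = 0.600000
  2  |  dp/dt·Δt = -0.080000  |  p_2 = 0.520000
  3  |  dp/dt·Δt = +0.080000  |  p_3 = 0.600000
  4  |  dp/dt·Δt = -0.080000  |  p_4 = 0.520000
  5  |  dp/dt·Δt = +0.080000  |  p_5 = 0.600000

0.600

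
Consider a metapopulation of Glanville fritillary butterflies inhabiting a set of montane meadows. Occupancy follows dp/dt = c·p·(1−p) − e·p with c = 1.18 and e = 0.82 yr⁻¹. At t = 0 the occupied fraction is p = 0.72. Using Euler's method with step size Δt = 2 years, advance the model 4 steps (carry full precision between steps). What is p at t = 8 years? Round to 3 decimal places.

Update rule: p ← p + [c·p·(1−p) − e·p]·Δt with Δt = 2.
step 1: Δp = -0.70502, p = 0.01498
step 2: Δp = +0.01025, p = 0.02523
step 3: Δp = +0.01666, p = 0.04189
step 4: Δp = +0.02602, p = 0.06791

0.068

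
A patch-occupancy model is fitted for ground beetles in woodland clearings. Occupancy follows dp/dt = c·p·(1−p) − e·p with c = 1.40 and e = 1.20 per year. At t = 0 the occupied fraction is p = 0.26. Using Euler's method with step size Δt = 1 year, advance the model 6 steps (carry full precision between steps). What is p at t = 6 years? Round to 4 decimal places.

Update rule: p ← p + [c·p·(1−p) − e·p]·Δt with Δt = 1.
t = 1: p = 0.26000 + (-0.04264) = 0.21736
t = 2: p = 0.21736 + (-0.02267) = 0.19469
t = 3: p = 0.19469 + (-0.01413) = 0.18056
t = 4: p = 0.18056 + (-0.00953) = 0.17103
t = 5: p = 0.17103 + (-0.00675) = 0.16428
t = 6: p = 0.16428 + (-0.00493) = 0.15936

0.1594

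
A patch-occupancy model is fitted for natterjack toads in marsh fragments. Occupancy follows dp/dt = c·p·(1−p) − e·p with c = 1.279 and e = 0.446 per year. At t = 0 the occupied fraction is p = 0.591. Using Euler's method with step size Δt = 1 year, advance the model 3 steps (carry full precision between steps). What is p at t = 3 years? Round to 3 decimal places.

0.651

Update rule: p ← p + [c·p·(1−p) − e·p]·Δt with Δt = 1.
t = 1: p = 0.59100 + (+0.04557) = 0.63657
t = 2: p = 0.63657 + (+0.01198) = 0.64856
t = 3: p = 0.64856 + (+0.00227) = 0.65082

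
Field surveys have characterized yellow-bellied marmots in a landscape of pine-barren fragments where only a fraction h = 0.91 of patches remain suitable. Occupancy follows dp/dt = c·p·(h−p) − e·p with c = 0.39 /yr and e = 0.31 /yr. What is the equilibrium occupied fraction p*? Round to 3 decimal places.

Setting dp/dt = 0 and dividing by p* gives c·(h−p*) = e.
So p* = h − e/c = 0.91 − 0.31/0.39 = 0.91 − 0.7949 = 0.1151.

0.115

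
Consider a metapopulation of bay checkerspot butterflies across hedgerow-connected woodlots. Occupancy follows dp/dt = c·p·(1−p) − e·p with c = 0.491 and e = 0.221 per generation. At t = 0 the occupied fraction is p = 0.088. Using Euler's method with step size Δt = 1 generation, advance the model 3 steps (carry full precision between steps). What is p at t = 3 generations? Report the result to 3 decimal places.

0.158

Update rule: p ← p + [c·p·(1−p) − e·p]·Δt with Δt = 1.
step 1: Δp = +0.01996, p = 0.10796
step 2: Δp = +0.02343, p = 0.13138
step 3: Δp = +0.02700, p = 0.15838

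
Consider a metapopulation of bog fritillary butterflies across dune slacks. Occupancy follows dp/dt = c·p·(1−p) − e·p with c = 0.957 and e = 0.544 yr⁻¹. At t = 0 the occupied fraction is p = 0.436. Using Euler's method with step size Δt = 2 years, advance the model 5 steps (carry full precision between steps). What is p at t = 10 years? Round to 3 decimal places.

Update rule: p ← p + [c·p·(1−p) − e·p]·Δt with Δt = 2.
t = 2: p = 0.43600 + (-0.00371) = 0.43229
t = 4: p = 0.43229 + (-0.00061) = 0.43168
t = 6: p = 0.43168 + (-0.00010) = 0.43158
t = 8: p = 0.43158 + (-0.00002) = 0.43156
t = 10: p = 0.43156 + (-0.00000) = 0.43156

0.432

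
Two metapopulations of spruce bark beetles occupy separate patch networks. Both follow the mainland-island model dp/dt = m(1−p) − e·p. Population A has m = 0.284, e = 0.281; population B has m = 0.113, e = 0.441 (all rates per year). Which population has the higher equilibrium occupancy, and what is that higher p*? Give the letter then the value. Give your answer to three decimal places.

A, 0.503

A: p*_A = m/(m+e) = 0.284/0.5650 = 0.5027.
B: p*_B = 0.113/0.5540 = 0.2040.
A is higher at 0.5027.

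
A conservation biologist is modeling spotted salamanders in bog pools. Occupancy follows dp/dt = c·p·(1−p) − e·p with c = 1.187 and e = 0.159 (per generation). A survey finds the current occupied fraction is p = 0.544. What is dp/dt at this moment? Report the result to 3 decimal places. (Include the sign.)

0.208

Colonization term: c·p·(1−p) = 1.187×0.544×0.4560 = 0.29445.
Extinction term: e·p = 0.08650.
dp/dt = 0.29445 − 0.08650 = 0.20796.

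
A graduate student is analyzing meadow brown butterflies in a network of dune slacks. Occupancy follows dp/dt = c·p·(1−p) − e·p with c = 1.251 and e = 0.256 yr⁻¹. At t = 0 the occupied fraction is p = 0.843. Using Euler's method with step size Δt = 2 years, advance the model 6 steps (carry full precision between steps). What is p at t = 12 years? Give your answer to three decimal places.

Update rule: p ← p + [c·p·(1−p) − e·p]·Δt with Δt = 2.
p: 0.84300 → 0.74253  (Δp = -0.10047)
p: 0.74253 → 0.84069  (Δp = +0.09816)
p: 0.84069 → 0.74535  (Δp = -0.09533)
p: 0.74535 → 0.83862  (Δp = +0.09326)
p: 0.83862 → 0.74786  (Δp = -0.09075)
p: 0.74786 → 0.83674  (Δp = +0.08888)

0.837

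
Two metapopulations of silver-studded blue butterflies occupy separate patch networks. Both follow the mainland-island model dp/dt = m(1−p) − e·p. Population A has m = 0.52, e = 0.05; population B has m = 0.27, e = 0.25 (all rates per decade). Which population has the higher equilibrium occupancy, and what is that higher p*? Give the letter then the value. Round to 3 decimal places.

A, 0.912

A: p*_A = m/(m+e) = 0.52/0.5700 = 0.9123.
B: p*_B = 0.27/0.5200 = 0.5192.
A is higher at 0.9123.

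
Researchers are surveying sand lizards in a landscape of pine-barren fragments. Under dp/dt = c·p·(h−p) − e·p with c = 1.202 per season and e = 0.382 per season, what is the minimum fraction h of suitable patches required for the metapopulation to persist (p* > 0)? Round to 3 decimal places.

p* = h − e/c is positive only when h > e/c.
h_min = e/c = 0.382/1.202 = 0.3178.

0.318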